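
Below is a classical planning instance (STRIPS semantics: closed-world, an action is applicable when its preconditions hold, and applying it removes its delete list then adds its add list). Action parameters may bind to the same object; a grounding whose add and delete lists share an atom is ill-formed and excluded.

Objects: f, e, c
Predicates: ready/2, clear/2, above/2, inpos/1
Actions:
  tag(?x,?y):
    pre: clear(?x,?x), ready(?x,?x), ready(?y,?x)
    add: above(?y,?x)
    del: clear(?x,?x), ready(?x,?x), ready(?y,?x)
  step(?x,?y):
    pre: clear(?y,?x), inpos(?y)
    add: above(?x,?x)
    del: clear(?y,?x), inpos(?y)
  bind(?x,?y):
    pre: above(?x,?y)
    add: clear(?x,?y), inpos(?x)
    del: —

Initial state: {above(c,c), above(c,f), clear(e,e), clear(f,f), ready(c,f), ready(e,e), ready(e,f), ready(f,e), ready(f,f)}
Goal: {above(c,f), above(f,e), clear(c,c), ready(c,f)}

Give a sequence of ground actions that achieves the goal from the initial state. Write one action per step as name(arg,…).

tag(e,f); bind(c,c)

1. tag(e,f)  →  {above(c,c), above(c,f), above(f,e), clear(f,f), ready(c,f), ready(e,f), ready(f,f)}
2. bind(c,c)  →  {above(c,c), above(c,f), above(f,e), clear(c,c), clear(f,f), inpos(c), ready(c,f), ready(e,f), ready(f,f)}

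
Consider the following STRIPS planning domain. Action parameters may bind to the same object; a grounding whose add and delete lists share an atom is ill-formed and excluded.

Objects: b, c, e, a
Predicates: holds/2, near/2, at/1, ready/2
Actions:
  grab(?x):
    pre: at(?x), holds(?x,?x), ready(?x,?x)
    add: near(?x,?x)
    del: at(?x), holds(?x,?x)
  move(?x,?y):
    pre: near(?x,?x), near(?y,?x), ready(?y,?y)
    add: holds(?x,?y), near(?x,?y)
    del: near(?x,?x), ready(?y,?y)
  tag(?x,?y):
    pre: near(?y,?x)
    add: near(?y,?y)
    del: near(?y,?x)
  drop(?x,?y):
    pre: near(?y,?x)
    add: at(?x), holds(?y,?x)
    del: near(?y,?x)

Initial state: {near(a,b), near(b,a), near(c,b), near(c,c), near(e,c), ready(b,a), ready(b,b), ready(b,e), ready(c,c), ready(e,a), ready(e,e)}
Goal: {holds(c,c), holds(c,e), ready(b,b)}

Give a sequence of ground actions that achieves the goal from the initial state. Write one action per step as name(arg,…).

1. move(c,e)  →  {holds(c,e), near(a,b), near(b,a), near(c,b), near(c,e), near(e,c), ready(b,a), ready(b,b), ready(b,e), ready(c,c), ready(e,a)}
2. tag(b,c)  →  {holds(c,e), near(a,b), near(b,a), near(c,c), near(c,e), near(e,c), ready(b,a), ready(b,b), ready(b,e), ready(c,c), ready(e,a)}
3. drop(c,c)  →  {at(c), holds(c,c), holds(c,e), near(a,b), near(b,a), near(c,e), near(e,c), ready(b,a), ready(b,b), ready(b,e), ready(c,c), ready(e,a)}

move(c,e); tag(b,c); drop(c,c)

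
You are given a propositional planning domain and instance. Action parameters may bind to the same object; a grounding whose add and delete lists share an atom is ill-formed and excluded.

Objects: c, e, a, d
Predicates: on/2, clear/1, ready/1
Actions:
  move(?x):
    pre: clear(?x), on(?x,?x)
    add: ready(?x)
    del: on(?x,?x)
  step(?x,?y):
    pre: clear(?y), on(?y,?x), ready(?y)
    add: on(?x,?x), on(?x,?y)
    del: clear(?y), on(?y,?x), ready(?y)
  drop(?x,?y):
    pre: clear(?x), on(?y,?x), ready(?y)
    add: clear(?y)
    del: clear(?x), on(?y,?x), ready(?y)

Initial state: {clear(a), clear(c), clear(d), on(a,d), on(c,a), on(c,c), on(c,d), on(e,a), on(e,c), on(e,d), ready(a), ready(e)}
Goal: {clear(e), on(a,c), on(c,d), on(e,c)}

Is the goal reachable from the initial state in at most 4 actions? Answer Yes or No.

1. move(c)  →  {clear(a), clear(c), clear(d), on(a,d), on(c,a), on(c,d), on(e,a), on(e,c), on(e,d), ready(a), ready(c), ready(e)}
2. step(a,c)  →  {clear(a), clear(d), on(a,a), on(a,c), on(a,d), on(c,d), on(e,a), on(e,c), on(e,d), ready(a), ready(e)}
3. drop(a,e)  →  {clear(d), clear(e), on(a,a), on(a,c), on(a,d), on(c,d), on(e,c), on(e,d), ready(a)}
optimal plan length = 3; 3 ≤ 4

Yes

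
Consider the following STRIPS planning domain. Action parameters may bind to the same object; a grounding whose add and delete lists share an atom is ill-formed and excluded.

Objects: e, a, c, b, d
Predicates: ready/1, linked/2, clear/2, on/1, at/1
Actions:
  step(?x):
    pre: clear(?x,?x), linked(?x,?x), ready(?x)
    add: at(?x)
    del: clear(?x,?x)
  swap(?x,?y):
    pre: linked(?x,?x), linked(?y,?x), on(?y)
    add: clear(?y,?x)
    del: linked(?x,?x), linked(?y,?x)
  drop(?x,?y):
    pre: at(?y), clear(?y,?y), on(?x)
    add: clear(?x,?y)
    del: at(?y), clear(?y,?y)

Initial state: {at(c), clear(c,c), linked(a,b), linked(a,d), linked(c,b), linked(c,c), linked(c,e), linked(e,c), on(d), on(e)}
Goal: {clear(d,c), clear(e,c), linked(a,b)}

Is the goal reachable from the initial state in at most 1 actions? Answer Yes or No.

No

1. swap(c,e)  →  {at(c), clear(c,c), clear(e,c), linked(a,b), linked(a,d), linked(c,b), linked(c,e), on(d), on(e)}
2. drop(d,c)  →  {clear(d,c), clear(e,c), linked(a,b), linked(a,d), linked(c,b), linked(c,e), on(d), on(e)}
optimal plan length = 2; 2 > 1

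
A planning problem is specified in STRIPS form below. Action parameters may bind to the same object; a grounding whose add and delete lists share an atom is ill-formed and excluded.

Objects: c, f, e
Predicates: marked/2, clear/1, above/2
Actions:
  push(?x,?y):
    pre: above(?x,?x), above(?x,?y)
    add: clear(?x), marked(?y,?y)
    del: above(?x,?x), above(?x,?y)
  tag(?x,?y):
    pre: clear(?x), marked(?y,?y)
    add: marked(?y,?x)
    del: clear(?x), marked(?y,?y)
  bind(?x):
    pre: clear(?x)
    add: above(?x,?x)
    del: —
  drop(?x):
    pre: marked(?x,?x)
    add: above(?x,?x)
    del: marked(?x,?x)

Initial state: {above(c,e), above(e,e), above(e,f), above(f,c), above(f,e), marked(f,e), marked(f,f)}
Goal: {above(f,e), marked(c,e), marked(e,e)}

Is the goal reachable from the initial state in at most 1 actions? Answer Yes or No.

No

1. push(e,e)  →  {above(c,e), above(e,f), above(f,c), above(f,e), clear(e), marked(e,e), marked(f,e), marked(f,f)}
2. drop(f)  →  {above(c,e), above(e,f), above(f,c), above(f,e), above(f,f), clear(e), marked(e,e), marked(f,e)}
3. push(f,c)  →  {above(c,e), above(e,f), above(f,e), clear(e), clear(f), marked(c,c), marked(e,e), marked(f,e)}
4. tag(e,c)  →  {above(c,e), above(e,f), above(f,e), clear(f), marked(c,e), marked(e,e), marked(f,e)}
optimal plan length = 4; 4 > 1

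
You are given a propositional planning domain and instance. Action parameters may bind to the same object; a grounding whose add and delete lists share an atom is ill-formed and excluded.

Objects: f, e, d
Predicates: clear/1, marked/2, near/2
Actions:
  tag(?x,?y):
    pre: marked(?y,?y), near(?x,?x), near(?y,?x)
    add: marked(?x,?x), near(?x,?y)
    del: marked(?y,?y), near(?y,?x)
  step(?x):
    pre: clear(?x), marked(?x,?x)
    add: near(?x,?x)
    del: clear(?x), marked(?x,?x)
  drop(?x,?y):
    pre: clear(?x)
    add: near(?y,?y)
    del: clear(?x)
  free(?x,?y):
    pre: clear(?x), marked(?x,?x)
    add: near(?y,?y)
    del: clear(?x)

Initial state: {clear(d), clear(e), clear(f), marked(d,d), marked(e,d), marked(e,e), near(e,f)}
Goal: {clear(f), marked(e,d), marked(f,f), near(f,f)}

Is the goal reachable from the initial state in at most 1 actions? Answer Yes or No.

1. drop(e,f)  →  {clear(d), clear(f), marked(d,d), marked(e,d), marked(e,e), near(e,f), near(f,f)}
2. tag(f,e)  →  {clear(d), clear(f), marked(d,d), marked(e,d), marked(f,f), near(f,e), near(f,f)}
optimal plan length = 2; 2 > 1

No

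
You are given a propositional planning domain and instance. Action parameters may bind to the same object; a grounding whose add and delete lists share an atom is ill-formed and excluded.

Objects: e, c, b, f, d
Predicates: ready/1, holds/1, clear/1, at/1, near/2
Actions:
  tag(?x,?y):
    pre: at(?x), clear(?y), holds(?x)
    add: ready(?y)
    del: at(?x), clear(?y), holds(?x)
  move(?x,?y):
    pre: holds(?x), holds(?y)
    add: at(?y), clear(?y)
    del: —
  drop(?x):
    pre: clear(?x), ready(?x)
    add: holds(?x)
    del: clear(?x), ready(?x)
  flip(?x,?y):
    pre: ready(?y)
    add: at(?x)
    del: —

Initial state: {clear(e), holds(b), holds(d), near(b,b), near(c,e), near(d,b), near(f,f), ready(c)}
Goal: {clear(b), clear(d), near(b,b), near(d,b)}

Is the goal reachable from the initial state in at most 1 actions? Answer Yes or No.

1. move(b,b)  →  {at(b), clear(b), clear(e), holds(b), holds(d), near(b,b), near(c,e), near(d,b), near(f,f), ready(c)}
2. move(b,d)  →  {at(b), at(d), clear(b), clear(d), clear(e), holds(b), holds(d), near(b,b), near(c,e), near(d,b), near(f,f), ready(c)}
optimal plan length = 2; 2 > 1

No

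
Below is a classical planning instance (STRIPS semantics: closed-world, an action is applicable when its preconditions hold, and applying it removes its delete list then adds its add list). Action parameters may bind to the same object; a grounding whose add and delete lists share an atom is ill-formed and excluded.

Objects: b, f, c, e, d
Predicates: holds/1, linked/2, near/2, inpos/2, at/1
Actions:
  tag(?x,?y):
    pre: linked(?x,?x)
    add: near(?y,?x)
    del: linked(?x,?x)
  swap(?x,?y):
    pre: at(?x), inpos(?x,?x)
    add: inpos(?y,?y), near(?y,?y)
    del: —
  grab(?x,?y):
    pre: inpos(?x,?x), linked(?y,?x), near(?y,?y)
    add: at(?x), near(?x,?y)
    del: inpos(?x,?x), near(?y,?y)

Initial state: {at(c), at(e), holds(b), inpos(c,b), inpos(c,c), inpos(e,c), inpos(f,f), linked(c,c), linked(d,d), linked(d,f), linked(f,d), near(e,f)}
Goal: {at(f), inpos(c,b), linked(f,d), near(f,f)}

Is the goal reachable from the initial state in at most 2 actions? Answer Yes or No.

No

1. tag(d,d)  →  {at(c), at(e), holds(b), inpos(c,b), inpos(c,c), inpos(e,c), inpos(f,f), linked(c,c), linked(d,f), linked(f,d), near(d,d), near(e,f)}
2. swap(c,f)  →  {at(c), at(e), holds(b), inpos(c,b), inpos(c,c), inpos(e,c), inpos(f,f), linked(c,c), linked(d,f), linked(f,d), near(d,d), near(e,f), near(f,f)}
3. grab(f,d)  →  {at(c), at(e), at(f), holds(b), inpos(c,b), inpos(c,c), inpos(e,c), linked(c,c), linked(d,f), linked(f,d), near(e,f), near(f,d), near(f,f)}
optimal plan length = 3; 3 > 2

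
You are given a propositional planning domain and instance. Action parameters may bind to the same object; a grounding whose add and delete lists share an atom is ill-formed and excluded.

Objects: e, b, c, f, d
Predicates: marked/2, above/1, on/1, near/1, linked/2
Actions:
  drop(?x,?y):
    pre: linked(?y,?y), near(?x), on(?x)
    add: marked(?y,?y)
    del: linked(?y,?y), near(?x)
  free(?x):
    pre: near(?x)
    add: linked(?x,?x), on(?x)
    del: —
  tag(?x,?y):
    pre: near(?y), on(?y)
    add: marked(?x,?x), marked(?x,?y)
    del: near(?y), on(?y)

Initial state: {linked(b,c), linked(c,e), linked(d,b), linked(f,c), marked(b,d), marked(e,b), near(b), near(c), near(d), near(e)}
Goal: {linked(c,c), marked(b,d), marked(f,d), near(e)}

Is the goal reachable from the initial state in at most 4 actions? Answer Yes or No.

Yes

1. free(c)  →  {linked(b,c), linked(c,c), linked(c,e), linked(d,b), linked(f,c), marked(b,d), marked(e,b), near(b), near(c), near(d), near(e), on(c)}
2. free(d)  →  {linked(b,c), linked(c,c), linked(c,e), linked(d,b), linked(d,d), linked(f,c), marked(b,d), marked(e,b), near(b), near(c), near(d), near(e), on(c), on(d)}
3. tag(f,d)  →  {linked(b,c), linked(c,c), linked(c,e), linked(d,b), linked(d,d), linked(f,c), marked(b,d), marked(e,b), marked(f,d), marked(f,f), near(b), near(c), near(e), on(c)}
optimal plan length = 3; 3 ≤ 4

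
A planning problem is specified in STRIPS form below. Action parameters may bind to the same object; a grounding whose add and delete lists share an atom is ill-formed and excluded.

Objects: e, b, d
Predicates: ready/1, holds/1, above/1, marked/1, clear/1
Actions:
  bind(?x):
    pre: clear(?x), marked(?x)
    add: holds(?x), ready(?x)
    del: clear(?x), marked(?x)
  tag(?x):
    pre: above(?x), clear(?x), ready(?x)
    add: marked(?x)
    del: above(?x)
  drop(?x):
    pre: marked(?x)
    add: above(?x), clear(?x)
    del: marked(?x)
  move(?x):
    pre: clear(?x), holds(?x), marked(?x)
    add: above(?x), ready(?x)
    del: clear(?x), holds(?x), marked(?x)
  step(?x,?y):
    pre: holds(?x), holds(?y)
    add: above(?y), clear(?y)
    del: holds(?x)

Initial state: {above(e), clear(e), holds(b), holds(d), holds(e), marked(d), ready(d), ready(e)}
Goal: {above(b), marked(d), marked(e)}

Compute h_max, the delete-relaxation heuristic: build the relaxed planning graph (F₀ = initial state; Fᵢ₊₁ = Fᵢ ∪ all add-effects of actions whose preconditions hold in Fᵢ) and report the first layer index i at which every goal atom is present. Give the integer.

1

F0 = init (8 atoms)
F1 = F0 ∪ {above(b), above(d), clear(b), clear(d), marked(e)}  (13 atoms)
goal ⊆ F1  ⇒  h_max = 1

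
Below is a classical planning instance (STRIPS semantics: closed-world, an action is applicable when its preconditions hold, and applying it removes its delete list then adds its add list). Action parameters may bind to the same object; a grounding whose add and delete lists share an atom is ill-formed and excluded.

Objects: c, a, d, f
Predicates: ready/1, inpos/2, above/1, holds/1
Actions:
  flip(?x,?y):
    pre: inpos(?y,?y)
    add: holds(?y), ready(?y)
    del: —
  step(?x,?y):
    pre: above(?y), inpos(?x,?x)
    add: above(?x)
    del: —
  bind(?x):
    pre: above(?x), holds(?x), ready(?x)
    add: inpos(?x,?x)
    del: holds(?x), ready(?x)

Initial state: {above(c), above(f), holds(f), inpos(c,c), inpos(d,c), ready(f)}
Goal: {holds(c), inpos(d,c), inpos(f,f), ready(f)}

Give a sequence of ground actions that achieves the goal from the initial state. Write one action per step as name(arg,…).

1. flip(c,c)  →  {above(c), above(f), holds(c), holds(f), inpos(c,c), inpos(d,c), ready(c), ready(f)}
2. bind(f)  →  {above(c), above(f), holds(c), inpos(c,c), inpos(d,c), inpos(f,f), ready(c)}
3. flip(c,f)  →  {above(c), above(f), holds(c), holds(f), inpos(c,c), inpos(d,c), inpos(f,f), ready(c), ready(f)}

flip(c,c); bind(f); flip(c,f)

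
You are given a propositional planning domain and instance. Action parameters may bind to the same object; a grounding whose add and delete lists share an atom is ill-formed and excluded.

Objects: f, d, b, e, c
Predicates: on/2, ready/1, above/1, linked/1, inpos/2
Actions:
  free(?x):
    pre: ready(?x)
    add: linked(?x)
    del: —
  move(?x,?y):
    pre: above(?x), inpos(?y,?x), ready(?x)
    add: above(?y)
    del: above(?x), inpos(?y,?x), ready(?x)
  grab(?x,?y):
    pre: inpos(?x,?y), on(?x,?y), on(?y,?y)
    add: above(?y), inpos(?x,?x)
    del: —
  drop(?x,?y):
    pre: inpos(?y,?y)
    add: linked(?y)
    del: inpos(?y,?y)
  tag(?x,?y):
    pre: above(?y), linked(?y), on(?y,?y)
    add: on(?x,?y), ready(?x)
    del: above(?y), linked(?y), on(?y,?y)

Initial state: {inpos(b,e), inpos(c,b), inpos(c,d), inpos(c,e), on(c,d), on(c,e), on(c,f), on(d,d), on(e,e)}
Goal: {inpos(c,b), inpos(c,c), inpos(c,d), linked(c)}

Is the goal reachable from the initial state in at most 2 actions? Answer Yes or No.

No

1. grab(c,d)  →  {above(d), inpos(b,e), inpos(c,b), inpos(c,c), inpos(c,d), inpos(c,e), on(c,d), on(c,e), on(c,f), on(d,d), on(e,e)}
2. drop(f,c)  →  {above(d), inpos(b,e), inpos(c,b), inpos(c,d), inpos(c,e), linked(c), on(c,d), on(c,e), on(c,f), on(d,d), on(e,e)}
3. grab(c,d)  →  {above(d), inpos(b,e), inpos(c,b), inpos(c,c), inpos(c,d), inpos(c,e), linked(c), on(c,d), on(c,e), on(c,f), on(d,d), on(e,e)}
optimal plan length = 3; 3 > 2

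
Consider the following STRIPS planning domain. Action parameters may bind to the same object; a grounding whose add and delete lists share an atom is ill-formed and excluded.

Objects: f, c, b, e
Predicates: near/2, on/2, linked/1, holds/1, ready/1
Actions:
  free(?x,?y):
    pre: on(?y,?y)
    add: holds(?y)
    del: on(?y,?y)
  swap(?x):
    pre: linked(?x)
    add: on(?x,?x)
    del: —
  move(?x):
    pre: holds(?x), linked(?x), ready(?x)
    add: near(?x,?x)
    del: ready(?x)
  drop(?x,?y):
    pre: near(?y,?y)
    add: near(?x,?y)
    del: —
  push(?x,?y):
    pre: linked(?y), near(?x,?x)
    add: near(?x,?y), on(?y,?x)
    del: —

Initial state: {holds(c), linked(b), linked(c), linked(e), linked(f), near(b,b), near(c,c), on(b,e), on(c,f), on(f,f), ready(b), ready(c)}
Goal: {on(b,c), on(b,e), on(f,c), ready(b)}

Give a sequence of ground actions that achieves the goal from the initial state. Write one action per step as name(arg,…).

push(c,f); push(c,b)

1. push(c,f)  →  {holds(c), linked(b), linked(c), linked(e), linked(f), near(b,b), near(c,c), near(c,f), on(b,e), on(c,f), on(f,c), on(f,f), ready(b), ready(c)}
2. push(c,b)  →  {holds(c), linked(b), linked(c), linked(e), linked(f), near(b,b), near(c,b), near(c,c), near(c,f), on(b,c), on(b,e), on(c,f), on(f,c), on(f,f), ready(b), ready(c)}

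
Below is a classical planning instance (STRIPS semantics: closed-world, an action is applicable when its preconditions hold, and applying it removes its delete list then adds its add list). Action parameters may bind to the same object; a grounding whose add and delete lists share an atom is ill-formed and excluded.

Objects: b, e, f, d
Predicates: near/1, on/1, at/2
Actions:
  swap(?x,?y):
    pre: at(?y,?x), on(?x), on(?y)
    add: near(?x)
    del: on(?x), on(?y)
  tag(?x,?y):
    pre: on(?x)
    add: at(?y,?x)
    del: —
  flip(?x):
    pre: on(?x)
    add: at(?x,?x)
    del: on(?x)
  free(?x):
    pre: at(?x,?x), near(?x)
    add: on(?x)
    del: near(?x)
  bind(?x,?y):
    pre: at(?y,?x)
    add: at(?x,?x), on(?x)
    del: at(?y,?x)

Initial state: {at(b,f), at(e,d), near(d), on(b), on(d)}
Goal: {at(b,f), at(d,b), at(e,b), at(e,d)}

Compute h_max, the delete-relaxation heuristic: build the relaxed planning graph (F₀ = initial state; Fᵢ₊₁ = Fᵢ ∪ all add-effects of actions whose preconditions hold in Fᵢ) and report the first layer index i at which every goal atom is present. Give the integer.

1

F0 = init (5 atoms)
F1 = F0 ∪ {at(b,b), at(b,d), at(d,b), at(d,d), at(e,b), at(f,b), at(f,d), at(f,f), on(f)}  (14 atoms)
goal ⊆ F1  ⇒  h_max = 1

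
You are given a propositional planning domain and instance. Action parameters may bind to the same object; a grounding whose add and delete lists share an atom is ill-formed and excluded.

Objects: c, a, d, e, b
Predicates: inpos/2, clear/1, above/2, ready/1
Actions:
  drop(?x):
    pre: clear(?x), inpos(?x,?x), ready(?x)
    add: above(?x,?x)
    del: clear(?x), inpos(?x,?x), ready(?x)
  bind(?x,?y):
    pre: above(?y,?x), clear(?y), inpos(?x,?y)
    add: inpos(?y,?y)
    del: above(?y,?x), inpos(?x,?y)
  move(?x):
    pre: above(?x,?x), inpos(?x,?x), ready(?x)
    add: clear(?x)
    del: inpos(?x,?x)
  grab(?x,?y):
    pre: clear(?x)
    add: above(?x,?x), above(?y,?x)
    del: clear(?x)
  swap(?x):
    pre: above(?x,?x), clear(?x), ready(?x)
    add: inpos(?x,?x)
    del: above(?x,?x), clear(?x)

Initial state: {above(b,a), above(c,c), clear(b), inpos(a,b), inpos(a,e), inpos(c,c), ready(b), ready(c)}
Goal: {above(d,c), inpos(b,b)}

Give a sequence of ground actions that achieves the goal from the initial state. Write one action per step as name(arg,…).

1. bind(a,b)  →  {above(c,c), clear(b), inpos(a,e), inpos(b,b), inpos(c,c), ready(b), ready(c)}
2. move(c)  →  {above(c,c), clear(b), clear(c), inpos(a,e), inpos(b,b), ready(b), ready(c)}
3. grab(c,d)  →  {above(c,c), above(d,c), clear(b), inpos(a,e), inpos(b,b), ready(b), ready(c)}

bind(a,b); move(c); grab(c,d)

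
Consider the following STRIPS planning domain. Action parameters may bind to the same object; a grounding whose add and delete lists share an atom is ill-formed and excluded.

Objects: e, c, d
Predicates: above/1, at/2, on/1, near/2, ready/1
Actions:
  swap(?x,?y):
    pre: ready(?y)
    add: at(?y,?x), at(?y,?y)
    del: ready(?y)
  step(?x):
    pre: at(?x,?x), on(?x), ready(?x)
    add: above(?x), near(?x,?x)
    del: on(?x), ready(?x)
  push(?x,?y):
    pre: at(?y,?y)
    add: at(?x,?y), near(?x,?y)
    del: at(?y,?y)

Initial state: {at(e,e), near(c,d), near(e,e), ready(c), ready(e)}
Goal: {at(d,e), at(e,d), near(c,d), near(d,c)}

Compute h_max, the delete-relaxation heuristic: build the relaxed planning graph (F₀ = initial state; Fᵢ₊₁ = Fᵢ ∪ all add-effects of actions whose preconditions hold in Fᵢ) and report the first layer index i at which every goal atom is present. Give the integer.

F0 = init (5 atoms)
F1 = F0 ∪ {at(c,c), at(c,d), at(c,e), at(d,e), at(e,c), at(e,d), near(c,e), near(d,e)}  (13 atoms)
F2 = F1 ∪ {at(d,c), near(d,c), near(e,c)}  (16 atoms)
goal ⊆ F2  ⇒  h_max = 2

2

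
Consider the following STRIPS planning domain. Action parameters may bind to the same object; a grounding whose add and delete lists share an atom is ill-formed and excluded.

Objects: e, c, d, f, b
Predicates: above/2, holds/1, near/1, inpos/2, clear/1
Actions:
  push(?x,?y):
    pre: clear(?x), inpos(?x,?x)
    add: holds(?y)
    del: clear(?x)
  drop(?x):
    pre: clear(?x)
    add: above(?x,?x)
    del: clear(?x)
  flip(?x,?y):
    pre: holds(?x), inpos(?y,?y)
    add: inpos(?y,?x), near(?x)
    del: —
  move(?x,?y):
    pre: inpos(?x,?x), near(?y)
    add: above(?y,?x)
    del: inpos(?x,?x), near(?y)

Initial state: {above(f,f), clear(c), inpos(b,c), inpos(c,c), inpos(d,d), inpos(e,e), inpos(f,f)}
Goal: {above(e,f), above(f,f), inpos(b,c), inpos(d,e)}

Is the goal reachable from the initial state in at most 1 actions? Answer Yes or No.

No

1. push(c,e)  →  {above(f,f), holds(e), inpos(b,c), inpos(c,c), inpos(d,d), inpos(e,e), inpos(f,f)}
2. flip(e,d)  →  {above(f,f), holds(e), inpos(b,c), inpos(c,c), inpos(d,d), inpos(d,e), inpos(e,e), inpos(f,f), near(e)}
3. move(f,e)  →  {above(e,f), above(f,f), holds(e), inpos(b,c), inpos(c,c), inpos(d,d), inpos(d,e), inpos(e,e)}
optimal plan length = 3; 3 > 1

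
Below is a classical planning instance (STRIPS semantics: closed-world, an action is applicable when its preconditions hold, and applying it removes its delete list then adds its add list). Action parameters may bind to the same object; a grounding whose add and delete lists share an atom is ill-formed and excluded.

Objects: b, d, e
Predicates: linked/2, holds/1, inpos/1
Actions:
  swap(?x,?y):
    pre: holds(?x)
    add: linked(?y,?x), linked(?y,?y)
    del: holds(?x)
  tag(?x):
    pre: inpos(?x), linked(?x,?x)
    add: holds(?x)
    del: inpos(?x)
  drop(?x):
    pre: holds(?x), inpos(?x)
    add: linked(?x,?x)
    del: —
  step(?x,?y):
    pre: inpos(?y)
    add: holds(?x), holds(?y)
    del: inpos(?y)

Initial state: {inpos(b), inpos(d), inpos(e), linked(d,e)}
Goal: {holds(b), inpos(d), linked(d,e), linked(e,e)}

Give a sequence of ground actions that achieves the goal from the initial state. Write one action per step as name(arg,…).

1. step(b,e)  →  {holds(b), holds(e), inpos(b), inpos(d), linked(d,e)}
2. swap(e,e)  →  {holds(b), inpos(b), inpos(d), linked(d,e), linked(e,e)}

step(b,e); swap(e,e)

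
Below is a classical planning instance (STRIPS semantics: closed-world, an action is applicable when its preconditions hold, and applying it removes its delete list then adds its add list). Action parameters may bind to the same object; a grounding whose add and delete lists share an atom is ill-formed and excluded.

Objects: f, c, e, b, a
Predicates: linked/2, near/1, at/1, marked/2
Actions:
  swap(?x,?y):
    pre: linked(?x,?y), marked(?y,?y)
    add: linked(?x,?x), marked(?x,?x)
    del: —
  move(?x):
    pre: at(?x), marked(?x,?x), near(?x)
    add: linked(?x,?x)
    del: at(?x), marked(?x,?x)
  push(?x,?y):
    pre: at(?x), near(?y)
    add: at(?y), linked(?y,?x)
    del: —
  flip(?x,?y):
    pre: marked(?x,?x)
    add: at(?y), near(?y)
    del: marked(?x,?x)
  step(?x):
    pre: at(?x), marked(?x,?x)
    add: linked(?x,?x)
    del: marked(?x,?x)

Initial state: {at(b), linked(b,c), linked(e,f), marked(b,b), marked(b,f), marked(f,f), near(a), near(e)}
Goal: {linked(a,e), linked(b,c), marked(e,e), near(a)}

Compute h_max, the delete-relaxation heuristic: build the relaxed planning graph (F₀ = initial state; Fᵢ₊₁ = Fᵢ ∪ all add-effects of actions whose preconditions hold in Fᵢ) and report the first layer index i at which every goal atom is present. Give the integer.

2

F0 = init (8 atoms)
F1 = F0 ∪ {at(a), at(c), at(e), at(f), linked(a,b), linked(b,b), linked(e,b), linked(e,e), marked(e,e), near(b), near(c), near(f)}  (20 atoms)
F2 = F1 ∪ {linked(a,a), linked(a,c), linked(a,e), linked(a,f), linked(b,a), linked(b,e), linked(b,f), linked(c,a), linked(c,b), linked(c,c), linked(c,e), linked(c,f), linked(e,a), linked(e,c), linked(f,a), linked(f,b), linked(f,c), linked(f,e), linked(f,f), marked(a,a)}  (40 atoms)
goal ⊆ F2  ⇒  h_max = 2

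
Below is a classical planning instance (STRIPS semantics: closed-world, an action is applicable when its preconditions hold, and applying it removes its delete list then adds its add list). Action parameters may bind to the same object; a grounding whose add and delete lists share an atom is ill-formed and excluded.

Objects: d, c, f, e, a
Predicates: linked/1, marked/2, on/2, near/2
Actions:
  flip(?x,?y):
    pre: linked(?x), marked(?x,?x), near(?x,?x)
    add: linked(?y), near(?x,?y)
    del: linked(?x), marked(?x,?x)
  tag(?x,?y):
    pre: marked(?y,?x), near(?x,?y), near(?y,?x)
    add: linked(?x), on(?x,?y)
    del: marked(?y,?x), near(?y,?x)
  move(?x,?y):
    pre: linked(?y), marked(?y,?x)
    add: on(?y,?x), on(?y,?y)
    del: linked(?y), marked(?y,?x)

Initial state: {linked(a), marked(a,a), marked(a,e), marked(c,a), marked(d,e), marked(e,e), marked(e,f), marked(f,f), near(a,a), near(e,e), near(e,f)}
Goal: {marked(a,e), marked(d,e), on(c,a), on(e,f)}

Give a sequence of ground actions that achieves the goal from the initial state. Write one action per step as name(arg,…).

1. flip(a,c)  →  {linked(c), marked(a,e), marked(c,a), marked(d,e), marked(e,e), marked(e,f), marked(f,f), near(a,a), near(a,c), near(e,e), near(e,f)}
2. tag(e,e)  →  {linked(c), linked(e), marked(a,e), marked(c,a), marked(d,e), marked(e,f), marked(f,f), near(a,a), near(a,c), near(e,f), on(e,e)}
3. move(f,e)  →  {linked(c), marked(a,e), marked(c,a), marked(d,e), marked(f,f), near(a,a), near(a,c), near(e,f), on(e,e), on(e,f)}
4. move(a,c)  →  {marked(a,e), marked(d,e), marked(f,f), near(a,a), near(a,c), near(e,f), on(c,a), on(c,c), on(e,e), on(e,f)}

flip(a,c); tag(e,e); move(f,e); move(a,c)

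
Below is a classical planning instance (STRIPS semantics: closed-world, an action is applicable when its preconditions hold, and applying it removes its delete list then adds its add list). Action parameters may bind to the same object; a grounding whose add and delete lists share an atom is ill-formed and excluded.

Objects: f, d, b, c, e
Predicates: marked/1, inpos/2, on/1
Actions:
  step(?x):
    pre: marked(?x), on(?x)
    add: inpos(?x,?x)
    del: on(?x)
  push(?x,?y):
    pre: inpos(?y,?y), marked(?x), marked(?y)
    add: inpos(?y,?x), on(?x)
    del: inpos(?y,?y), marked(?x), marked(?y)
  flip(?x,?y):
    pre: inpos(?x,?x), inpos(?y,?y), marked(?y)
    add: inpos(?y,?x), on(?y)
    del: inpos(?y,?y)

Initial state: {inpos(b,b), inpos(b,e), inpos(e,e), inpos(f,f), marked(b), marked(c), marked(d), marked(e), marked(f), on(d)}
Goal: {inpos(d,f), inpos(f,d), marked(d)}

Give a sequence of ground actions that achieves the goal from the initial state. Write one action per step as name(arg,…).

1. step(d)  →  {inpos(b,b), inpos(b,e), inpos(d,d), inpos(e,e), inpos(f,f), marked(b), marked(c), marked(d), marked(e), marked(f)}
2. flip(f,d)  →  {inpos(b,b), inpos(b,e), inpos(d,f), inpos(e,e), inpos(f,f), marked(b), marked(c), marked(d), marked(e), marked(f), on(d)}
3. step(d)  →  {inpos(b,b), inpos(b,e), inpos(d,d), inpos(d,f), inpos(e,e), inpos(f,f), marked(b), marked(c), marked(d), marked(e), marked(f)}
4. flip(d,f)  →  {inpos(b,b), inpos(b,e), inpos(d,d), inpos(d,f), inpos(e,e), inpos(f,d), marked(b), marked(c), marked(d), marked(e), marked(f), on(f)}

step(d); flip(f,d); step(d); flip(d,f)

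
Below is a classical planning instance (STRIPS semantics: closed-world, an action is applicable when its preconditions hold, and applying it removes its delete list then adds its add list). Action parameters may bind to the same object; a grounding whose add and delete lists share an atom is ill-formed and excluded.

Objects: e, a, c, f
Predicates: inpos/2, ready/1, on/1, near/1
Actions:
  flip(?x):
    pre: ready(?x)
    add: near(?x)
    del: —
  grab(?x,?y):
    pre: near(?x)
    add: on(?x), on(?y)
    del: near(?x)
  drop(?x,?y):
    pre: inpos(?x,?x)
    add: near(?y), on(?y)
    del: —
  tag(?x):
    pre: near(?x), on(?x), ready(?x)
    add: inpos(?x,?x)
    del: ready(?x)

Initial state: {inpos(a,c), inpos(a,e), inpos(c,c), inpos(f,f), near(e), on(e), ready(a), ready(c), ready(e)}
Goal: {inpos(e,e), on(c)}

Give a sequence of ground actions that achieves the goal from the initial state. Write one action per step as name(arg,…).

drop(c,c); tag(e)

1. drop(c,c)  →  {inpos(a,c), inpos(a,e), inpos(c,c), inpos(f,f), near(c), near(e), on(c), on(e), ready(a), ready(c), ready(e)}
2. tag(e)  →  {inpos(a,c), inpos(a,e), inpos(c,c), inpos(e,e), inpos(f,f), near(c), near(e), on(c), on(e), ready(a), ready(c)}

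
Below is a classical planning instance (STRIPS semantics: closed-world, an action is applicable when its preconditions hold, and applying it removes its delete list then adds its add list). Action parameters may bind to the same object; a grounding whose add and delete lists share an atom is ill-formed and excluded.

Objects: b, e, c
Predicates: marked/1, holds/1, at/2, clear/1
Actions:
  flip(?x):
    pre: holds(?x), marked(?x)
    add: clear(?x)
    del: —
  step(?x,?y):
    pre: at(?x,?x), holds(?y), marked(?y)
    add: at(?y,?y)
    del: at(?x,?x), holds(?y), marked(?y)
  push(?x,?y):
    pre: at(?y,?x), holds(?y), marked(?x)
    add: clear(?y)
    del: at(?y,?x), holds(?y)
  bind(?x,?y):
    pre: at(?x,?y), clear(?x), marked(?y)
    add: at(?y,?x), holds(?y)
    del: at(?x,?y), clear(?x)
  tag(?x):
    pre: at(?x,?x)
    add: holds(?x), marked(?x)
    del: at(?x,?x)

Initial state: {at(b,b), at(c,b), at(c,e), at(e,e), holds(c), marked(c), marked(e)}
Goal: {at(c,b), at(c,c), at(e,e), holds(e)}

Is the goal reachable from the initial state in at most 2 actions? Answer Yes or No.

1. flip(c)  →  {at(b,b), at(c,b), at(c,e), at(e,e), clear(c), holds(c), marked(c), marked(e)}
2. step(b,c)  →  {at(c,b), at(c,c), at(c,e), at(e,e), clear(c), marked(e)}
3. bind(c,e)  →  {at(c,b), at(c,c), at(e,c), at(e,e), holds(e), marked(e)}
optimal plan length = 3; 3 > 2

No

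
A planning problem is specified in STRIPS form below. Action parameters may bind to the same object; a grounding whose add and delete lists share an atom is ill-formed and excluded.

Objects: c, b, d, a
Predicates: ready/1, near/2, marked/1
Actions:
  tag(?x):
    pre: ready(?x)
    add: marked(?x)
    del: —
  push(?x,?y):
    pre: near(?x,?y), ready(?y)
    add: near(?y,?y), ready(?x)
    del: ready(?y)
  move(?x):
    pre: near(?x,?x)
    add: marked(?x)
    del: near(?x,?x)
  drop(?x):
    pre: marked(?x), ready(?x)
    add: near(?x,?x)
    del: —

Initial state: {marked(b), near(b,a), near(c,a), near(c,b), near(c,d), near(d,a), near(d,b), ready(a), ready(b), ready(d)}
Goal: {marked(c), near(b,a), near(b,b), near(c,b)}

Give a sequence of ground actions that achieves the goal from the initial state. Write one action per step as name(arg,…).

1. push(c,b)  →  {marked(b), near(b,a), near(b,b), near(c,a), near(c,b), near(c,d), near(d,a), near(d,b), ready(a), ready(c), ready(d)}
2. tag(c)  →  {marked(b), marked(c), near(b,a), near(b,b), near(c,a), near(c,b), near(c,d), near(d,a), near(d,b), ready(a), ready(c), ready(d)}

push(c,b); tag(c)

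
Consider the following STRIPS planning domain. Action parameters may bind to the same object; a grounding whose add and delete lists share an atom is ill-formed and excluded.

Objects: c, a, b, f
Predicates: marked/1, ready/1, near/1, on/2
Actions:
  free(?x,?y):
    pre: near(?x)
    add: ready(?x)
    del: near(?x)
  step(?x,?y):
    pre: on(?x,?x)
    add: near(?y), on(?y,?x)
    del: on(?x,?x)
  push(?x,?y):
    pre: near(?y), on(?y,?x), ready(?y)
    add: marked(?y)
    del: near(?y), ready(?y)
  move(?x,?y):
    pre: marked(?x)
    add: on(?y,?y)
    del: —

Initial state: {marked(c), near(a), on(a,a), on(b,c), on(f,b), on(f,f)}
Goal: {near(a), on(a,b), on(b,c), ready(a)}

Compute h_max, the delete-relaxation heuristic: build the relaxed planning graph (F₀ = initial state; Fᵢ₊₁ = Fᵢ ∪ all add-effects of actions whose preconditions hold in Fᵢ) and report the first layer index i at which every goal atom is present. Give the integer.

F0 = init (6 atoms)
F1 = F0 ∪ {near(b), near(c), near(f), on(a,f), on(b,a), on(b,b), on(b,f), on(c,a), on(c,c), on(c,f), on(f,a), ready(a)}  (18 atoms)
F2 = F1 ∪ {marked(a), on(a,b), on(a,c), on(c,b), on(f,c), ready(b), ready(c), ready(f)}  (26 atoms)
goal ⊆ F2  ⇒  h_max = 2

2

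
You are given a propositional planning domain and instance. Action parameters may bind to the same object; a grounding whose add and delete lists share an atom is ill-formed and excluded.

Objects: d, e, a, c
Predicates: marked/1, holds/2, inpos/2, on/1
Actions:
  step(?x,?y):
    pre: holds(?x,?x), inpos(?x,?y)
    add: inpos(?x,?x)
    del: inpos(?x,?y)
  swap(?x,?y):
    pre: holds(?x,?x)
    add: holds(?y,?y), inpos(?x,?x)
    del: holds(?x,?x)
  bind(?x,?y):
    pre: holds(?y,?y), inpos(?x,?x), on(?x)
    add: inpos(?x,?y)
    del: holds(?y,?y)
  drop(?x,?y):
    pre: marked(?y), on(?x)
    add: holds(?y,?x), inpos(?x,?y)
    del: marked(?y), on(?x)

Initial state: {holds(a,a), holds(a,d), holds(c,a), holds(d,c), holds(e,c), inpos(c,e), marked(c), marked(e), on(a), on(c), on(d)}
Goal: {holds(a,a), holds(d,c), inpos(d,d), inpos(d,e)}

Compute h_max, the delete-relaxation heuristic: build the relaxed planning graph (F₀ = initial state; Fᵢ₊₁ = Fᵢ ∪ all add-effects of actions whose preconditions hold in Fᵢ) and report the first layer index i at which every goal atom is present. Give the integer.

2

F0 = init (11 atoms)
F1 = F0 ∪ {holds(c,c), holds(c,d), holds(d,d), holds(e,a), holds(e,d), holds(e,e), inpos(a,a), inpos(a,c), inpos(a,e), inpos(c,c), inpos(d,c), inpos(d,e)}  (23 atoms)
F2 = F1 ∪ {inpos(a,d), inpos(c,a), inpos(c,d), inpos(d,d), inpos(e,e)}  (28 atoms)
goal ⊆ F2  ⇒  h_max = 2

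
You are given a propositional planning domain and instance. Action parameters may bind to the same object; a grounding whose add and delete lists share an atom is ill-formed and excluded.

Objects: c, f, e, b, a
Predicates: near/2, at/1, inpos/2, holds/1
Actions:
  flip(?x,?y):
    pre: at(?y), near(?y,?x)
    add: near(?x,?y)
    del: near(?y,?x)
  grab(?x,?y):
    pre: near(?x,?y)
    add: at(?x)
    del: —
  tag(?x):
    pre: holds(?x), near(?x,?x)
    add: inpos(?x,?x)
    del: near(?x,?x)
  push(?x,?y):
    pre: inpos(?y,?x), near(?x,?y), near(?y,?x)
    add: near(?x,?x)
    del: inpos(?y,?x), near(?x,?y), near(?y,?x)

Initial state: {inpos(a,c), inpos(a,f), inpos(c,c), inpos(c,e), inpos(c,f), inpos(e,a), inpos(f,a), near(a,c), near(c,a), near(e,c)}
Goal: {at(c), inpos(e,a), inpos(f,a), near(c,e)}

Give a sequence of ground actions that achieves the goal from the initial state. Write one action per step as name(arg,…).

grab(c,a); grab(e,c); flip(c,e)

1. grab(c,a)  →  {at(c), inpos(a,c), inpos(a,f), inpos(c,c), inpos(c,e), inpos(c,f), inpos(e,a), inpos(f,a), near(a,c), near(c,a), near(e,c)}
2. grab(e,c)  →  {at(c), at(e), inpos(a,c), inpos(a,f), inpos(c,c), inpos(c,e), inpos(c,f), inpos(e,a), inpos(f,a), near(a,c), near(c,a), near(e,c)}
3. flip(c,e)  →  {at(c), at(e), inpos(a,c), inpos(a,f), inpos(c,c), inpos(c,e), inpos(c,f), inpos(e,a), inpos(f,a), near(a,c), near(c,a), near(c,e)}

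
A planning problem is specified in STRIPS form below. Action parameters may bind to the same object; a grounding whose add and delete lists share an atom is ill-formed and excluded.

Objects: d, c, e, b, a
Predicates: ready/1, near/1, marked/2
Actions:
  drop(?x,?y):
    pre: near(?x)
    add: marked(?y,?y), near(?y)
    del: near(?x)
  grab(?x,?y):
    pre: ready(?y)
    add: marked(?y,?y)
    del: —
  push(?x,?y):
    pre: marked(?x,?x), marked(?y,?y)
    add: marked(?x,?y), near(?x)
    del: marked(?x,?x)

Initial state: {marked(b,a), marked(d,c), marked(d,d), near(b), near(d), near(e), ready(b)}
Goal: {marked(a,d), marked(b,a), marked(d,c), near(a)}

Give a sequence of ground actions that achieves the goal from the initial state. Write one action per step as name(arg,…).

drop(d,a); push(a,d)

1. drop(d,a)  →  {marked(a,a), marked(b,a), marked(d,c), marked(d,d), near(a), near(b), near(e), ready(b)}
2. push(a,d)  →  {marked(a,d), marked(b,a), marked(d,c), marked(d,d), near(a), near(b), near(e), ready(b)}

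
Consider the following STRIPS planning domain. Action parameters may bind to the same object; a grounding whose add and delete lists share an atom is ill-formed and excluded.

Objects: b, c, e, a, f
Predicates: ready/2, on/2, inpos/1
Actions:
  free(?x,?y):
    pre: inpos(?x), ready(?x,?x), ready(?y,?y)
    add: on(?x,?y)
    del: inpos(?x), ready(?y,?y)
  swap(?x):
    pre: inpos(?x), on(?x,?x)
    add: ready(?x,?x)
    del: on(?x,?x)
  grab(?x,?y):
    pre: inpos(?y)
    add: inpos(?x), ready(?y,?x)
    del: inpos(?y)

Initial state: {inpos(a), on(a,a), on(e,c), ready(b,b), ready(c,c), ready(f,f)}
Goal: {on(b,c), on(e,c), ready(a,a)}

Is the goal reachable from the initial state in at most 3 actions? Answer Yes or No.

Yes

1. swap(a)  →  {inpos(a), on(e,c), ready(a,a), ready(b,b), ready(c,c), ready(f,f)}
2. grab(b,a)  →  {inpos(b), on(e,c), ready(a,a), ready(a,b), ready(b,b), ready(c,c), ready(f,f)}
3. free(b,c)  →  {on(b,c), on(e,c), ready(a,a), ready(a,b), ready(b,b), ready(f,f)}
optimal plan length = 3; 3 ≤ 3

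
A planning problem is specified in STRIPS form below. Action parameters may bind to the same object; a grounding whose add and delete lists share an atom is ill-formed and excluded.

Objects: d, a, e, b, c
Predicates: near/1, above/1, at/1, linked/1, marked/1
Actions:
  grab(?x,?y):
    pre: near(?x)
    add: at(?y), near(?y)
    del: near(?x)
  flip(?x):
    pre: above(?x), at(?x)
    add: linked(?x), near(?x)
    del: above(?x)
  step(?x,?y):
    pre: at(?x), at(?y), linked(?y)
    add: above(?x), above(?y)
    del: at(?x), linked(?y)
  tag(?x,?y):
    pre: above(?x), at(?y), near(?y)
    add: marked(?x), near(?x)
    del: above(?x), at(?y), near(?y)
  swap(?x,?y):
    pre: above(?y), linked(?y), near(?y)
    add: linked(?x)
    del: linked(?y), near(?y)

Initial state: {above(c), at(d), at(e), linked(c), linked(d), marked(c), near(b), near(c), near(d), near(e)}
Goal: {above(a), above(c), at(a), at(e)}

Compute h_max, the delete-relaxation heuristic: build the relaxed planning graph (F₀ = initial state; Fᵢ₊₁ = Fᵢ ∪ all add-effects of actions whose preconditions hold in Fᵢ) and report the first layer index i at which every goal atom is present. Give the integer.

F0 = init (10 atoms)
F1 = F0 ∪ {above(d), above(e), at(a), at(b), at(c), linked(a), linked(b), linked(e), near(a)}  (19 atoms)
F2 = F1 ∪ {above(a), above(b), marked(d), marked(e)}  (23 atoms)
goal ⊆ F2  ⇒  h_max = 2

2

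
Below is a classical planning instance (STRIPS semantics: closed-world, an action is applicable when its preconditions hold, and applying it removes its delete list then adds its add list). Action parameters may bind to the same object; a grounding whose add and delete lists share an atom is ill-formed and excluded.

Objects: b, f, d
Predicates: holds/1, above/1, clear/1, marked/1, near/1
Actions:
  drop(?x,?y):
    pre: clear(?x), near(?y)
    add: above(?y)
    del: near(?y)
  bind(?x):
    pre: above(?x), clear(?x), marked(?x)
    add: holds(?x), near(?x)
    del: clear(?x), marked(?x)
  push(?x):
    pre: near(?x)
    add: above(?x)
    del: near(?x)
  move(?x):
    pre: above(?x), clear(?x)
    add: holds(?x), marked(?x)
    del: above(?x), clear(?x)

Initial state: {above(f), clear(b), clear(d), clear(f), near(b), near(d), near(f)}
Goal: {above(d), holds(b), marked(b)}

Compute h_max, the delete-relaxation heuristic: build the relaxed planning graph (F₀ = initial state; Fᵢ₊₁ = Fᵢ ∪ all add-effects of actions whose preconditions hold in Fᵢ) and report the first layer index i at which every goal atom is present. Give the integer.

2

F0 = init (7 atoms)
F1 = F0 ∪ {above(b), above(d), holds(f), marked(f)}  (11 atoms)
F2 = F1 ∪ {holds(b), holds(d), marked(b), marked(d)}  (15 atoms)
goal ⊆ F2  ⇒  h_max = 2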